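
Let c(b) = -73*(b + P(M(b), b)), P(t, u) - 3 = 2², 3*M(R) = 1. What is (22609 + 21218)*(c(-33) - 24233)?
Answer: -978876045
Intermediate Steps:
M(R) = ⅓ (M(R) = (⅓)*1 = ⅓)
P(t, u) = 7 (P(t, u) = 3 + 2² = 3 + 4 = 7)
c(b) = -511 - 73*b (c(b) = -73*(b + 7) = -73*(7 + b) = -511 - 73*b)
(22609 + 21218)*(c(-33) - 24233) = (22609 + 21218)*((-511 - 73*(-33)) - 24233) = 43827*((-511 + 2409) - 24233) = 43827*(1898 - 24233) = 43827*(-22335) = -978876045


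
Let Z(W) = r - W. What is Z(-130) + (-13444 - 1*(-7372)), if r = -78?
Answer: -6020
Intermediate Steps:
Z(W) = -78 - W
Z(-130) + (-13444 - 1*(-7372)) = (-78 - 1*(-130)) + (-13444 - 1*(-7372)) = (-78 + 130) + (-13444 + 7372) = 52 - 6072 = -6020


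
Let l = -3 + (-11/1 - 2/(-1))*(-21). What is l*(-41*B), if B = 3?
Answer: -22878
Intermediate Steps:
l = 186 (l = -3 + (-11*1 - 2*(-1))*(-21) = -3 + (-11 + 2)*(-21) = -3 - 9*(-21) = -3 + 189 = 186)
l*(-41*B) = 186*(-41*3) = 186*(-123) = -22878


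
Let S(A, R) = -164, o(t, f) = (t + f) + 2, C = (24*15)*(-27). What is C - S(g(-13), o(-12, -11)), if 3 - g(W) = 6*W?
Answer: -9556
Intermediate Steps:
C = -9720 (C = 360*(-27) = -9720)
o(t, f) = 2 + f + t (o(t, f) = (f + t) + 2 = 2 + f + t)
g(W) = 3 - 6*W
C - S(g(-13), o(-12, -11)) = -9720 - 1*(-164) = -9720 + 164 = -9556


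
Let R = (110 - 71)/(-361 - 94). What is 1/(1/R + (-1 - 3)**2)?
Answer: 3/13 ≈ 0.23077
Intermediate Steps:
R = -3/35 (R = 39/(-455) = 39*(-1/455) = -3/35 ≈ -0.085714)
1/(1/R + (-1 - 3)**2) = 1/(1/(-3/35) + (-1 - 3)**2) = 1/(-35/3 + (-4)**2) = 1/(-35/3 + 16) = 1/(13/3) = 3/13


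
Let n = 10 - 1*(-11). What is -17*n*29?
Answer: -10353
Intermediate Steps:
n = 21 (n = 10 + 11 = 21)
-17*n*29 = -17*21*29 = -357*29 = -10353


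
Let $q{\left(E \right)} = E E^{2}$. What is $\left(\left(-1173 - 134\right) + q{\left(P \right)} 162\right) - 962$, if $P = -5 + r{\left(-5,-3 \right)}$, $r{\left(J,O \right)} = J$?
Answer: $-164269$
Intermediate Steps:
$P = -10$ ($P = -5 - 5 = -10$)
$q{\left(E \right)} = E^{3}$
$\left(\left(-1173 - 134\right) + q{\left(P \right)} 162\right) - 962 = \left(\left(-1173 - 134\right) + \left(-10\right)^{3} \cdot 162\right) - 962 = \left(-1307 - 162000\right) - 962 = -163307 - 962 = -164269$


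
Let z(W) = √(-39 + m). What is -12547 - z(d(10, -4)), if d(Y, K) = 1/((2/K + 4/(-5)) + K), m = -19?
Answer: -12547 - I*√58 ≈ -12547.0 - 7.6158*I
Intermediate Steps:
d(Y, K) = 1/(-⅘ + K + 2/K) (d(Y, K) = 1/((2/K + 4*(-⅕)) + K) = 1/((2/K - ⅘) + K) = 1/((-⅘ + 2/K) + K) = 1/(-⅘ + K + 2/K))
z(W) = I*√58 (z(W) = √(-39 - 19) = √(-58) = I*√58)
-12547 - z(d(10, -4)) = -12547 - I*√58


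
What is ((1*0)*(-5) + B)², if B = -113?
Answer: 12769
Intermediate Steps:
((1*0)*(-5) + B)² = ((1*0)*(-5) - 113)² = (0*(-5) - 113)² = (0 - 113)² = (-113)² = 12769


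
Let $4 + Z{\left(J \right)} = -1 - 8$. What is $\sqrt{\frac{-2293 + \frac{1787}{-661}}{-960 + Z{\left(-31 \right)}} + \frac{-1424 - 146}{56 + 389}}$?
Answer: $\frac{i \sqrt{78146411293366}}{8177231} \approx 1.0811 i$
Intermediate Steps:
$Z{\left(J \right)} = -13$ ($Z{\left(J \right)} = -4 - 9 = -13$)
$\sqrt{\frac{-2293 + \frac{1787}{-661}}{-960 + Z{\left(-31 \right)}} + \frac{-1424 - 146}{56 + 389}} = \sqrt{\frac{-2293 + \frac{1787}{-661}}{-960 - 13} + \frac{-1424 - 146}{56 + 389}} = \sqrt{\frac{-2293 + 1787 \left(- \frac{1}{661}\right)}{-973} - \frac{1570}{445}} = \sqrt{\left(-2293 - \frac{1787}{661}\right) \left(- \frac{1}{973}\right) - \frac{314}{89}} = \sqrt{\left(- \frac{1517460}{661}\right) \left(- \frac{1}{973}\right) - \frac{314}{89}} = \sqrt{\frac{216780}{91879} - \frac{314}{89}} = \sqrt{- \frac{9556586}{8177231}} = \frac{i \sqrt{78146411293366}}{8177231}$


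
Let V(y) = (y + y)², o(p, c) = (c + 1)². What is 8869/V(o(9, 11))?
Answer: 8869/82944 ≈ 0.10693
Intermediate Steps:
o(p, c) = (1 + c)²
V(y) = 4*y² (V(y) = (2*y)² = 4*y²)
8869/V(o(9, 11)) = 8869/((4*((1 + 11)²)²)) = 8869/((4*(12²)²)) = 8869/((4*144²)) = 8869/((4*20736)) = 8869/82944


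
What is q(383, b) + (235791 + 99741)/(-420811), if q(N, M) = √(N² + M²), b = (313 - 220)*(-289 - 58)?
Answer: -335532/420811 + √1041564130 ≈ 32272.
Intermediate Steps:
b = -32271 (b = 93*(-347) = -32271)
q(N, M) = √(M² + N²)
q(383, b) + (235791 + 99741)/(-420811) = √((-32271)² + 383²) + (235791 + 99741)/(-420811) = √(1041417441 + 146689) + 335532*(-1/420811) = √1041564130 - 335532/420811 = -335532/420811 + √1041564130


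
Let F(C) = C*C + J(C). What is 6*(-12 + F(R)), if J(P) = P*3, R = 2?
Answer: -12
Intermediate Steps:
J(P) = 3*P
F(C) = C² + 3*C (F(C) = C*C + 3*C = C² + 3*C)
6*(-12 + F(R)) = 6*(-12 + 2*(3 + 2)) = 6*(-12 + 2*5) = 6*(-12 + 10) = 6*(-2) = -12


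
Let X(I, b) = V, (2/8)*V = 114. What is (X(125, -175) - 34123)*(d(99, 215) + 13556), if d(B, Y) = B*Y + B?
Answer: -1176324980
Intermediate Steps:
V = 456 (V = 4*114 = 456)
X(I, b) = 456
d(B, Y) = B + B*Y
(X(125, -175) - 34123)*(d(99, 215) + 13556) = (456 - 34123)*(99*(1 + 215) + 13556) = -33667*(99*216 + 13556) = -33667*(21384 + 13556) = -33667*34940 = -1176324980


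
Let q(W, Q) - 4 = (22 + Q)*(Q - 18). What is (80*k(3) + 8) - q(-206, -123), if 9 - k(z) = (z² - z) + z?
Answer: -14237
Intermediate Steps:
k(z) = 9 - z² (k(z) = 9 - ((z² - z) + z) = 9 - z²)
q(W, Q) = 4 + (-18 + Q)*(22 + Q) (q(W, Q) = 4 + (22 + Q)*(Q - 18) = 4 + (22 + Q)*(-18 + Q) = 4 + (-18 + Q)*(22 + Q))
(80*k(3) + 8) - q(-206, -123) = (80*(9 - 1*3²) + 8) - (-392 + (-123)² + 4*(-123)) = (80*(9 - 1*9) + 8) - (-392 + 15129 - 492) = (80*(9 - 9) + 8) - 1*14245 = (80*0 + 8) - 14245 = (0 + 8) - 14245 = 8 - 14245 = -14237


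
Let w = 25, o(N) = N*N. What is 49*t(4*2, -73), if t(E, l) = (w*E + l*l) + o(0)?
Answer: 270921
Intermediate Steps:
o(N) = N²
t(E, l) = l² + 25*E (t(E, l) = (25*E + l*l) + 0² = (25*E + l²) + 0 = (l² + 25*E) + 0 = l² + 25*E)
49*t(4*2, -73) = 49*((-73)² + 25*(4*2)) = 49*(5329 + 25*8) = 49*(5329 + 200) = 49*5529 = 270921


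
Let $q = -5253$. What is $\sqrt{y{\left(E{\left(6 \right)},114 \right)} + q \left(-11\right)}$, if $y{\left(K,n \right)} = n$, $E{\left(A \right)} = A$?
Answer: $3 \sqrt{6433} \approx 240.62$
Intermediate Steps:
$\sqrt{y{\left(E{\left(6 \right)},114 \right)} + q \left(-11\right)} = \sqrt{114 - -57783} = \sqrt{114 + 57783} = \sqrt{57897} = 3 \sqrt{6433}$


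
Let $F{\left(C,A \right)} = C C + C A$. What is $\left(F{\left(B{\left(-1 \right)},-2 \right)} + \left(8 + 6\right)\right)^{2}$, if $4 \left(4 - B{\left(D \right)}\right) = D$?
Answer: $\frac{142129}{256} \approx 555.19$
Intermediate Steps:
$B{\left(D \right)} = 4 - \frac{D}{4}$
$F{\left(C,A \right)} = C^{2} + A C$
$\left(F{\left(B{\left(-1 \right)},-2 \right)} + \left(8 + 6\right)\right)^{2} = \left(\left(4 - - \frac{1}{4}\right) \left(-2 + \left(4 - - \frac{1}{4}\right)\right) + \left(8 + 6\right)\right)^{2} = \left(\left(4 + \frac{1}{4}\right) \left(-2 + \left(4 + \frac{1}{4}\right)\right) + 14\right)^{2} = \left(\frac{17 \left(-2 + \frac{17}{4}\right)}{4} + 14\right)^{2} = \left(\frac{17}{4} \cdot \frac{9}{4} + 14\right)^{2} = \left(\frac{153}{16} + 14\right)^{2} = \left(\frac{377}{16}\right)^{2} = \frac{142129}{256}$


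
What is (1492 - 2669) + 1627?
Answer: 450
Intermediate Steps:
(1492 - 2669) + 1627 = -1177 + 1627 = 450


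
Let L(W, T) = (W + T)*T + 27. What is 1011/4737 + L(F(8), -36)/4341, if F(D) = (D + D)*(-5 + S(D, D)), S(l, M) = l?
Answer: 274474/2284813 ≈ 0.12013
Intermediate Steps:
F(D) = 2*D*(-5 + D) (F(D) = (D + D)*(-5 + D) = (2*D)*(-5 + D) = 2*D*(-5 + D))
L(W, T) = 27 + T*(T + W) (L(W, T) = (T + W)*T + 27 = T*(T + W) + 27 = 27 + T*(T + W))
1011/4737 + L(F(8), -36)/4341 = 1011/4737 + (27 + (-36)² - 72*8*(-5 + 8))/4341 = 1011*(1/4737) + (27 + 1296 - 72*8*3)*(1/4341) = 337/1579 + (27 + 1296 - 36*48)*(1/4341) = 337/1579 + (27 + 1296 - 1728)*(1/4341) = 337/1579 - 405*1/4341 = 337/1579 - 135/1447 = 274474/2284813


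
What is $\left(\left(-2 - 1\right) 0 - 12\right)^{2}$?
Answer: $144$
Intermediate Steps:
$\left(\left(-2 - 1\right) 0 - 12\right)^{2} = \left(\left(-3\right) 0 - 12\right)^{2} = \left(0 - 12\right)^{2} = \left(-12\right)^{2} = 144$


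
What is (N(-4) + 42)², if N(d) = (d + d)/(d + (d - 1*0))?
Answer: 1849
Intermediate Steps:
N(d) = 1 (N(d) = (2*d)/(d + (d + 0)) = (2*d)/(d + d) = (2*d)/((2*d)) = (2*d)*(1/(2*d)) = 1)
(N(-4) + 42)² = (1 + 42)² = 43² = 1849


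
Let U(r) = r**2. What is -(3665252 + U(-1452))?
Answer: -5773556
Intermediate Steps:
-(3665252 + U(-1452)) = -(3665252 + (-1452)**2) = -(3665252 + 2108304) = -1*5773556 = -5773556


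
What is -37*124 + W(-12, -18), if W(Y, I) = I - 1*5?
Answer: -4611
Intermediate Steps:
W(Y, I) = -5 + I (W(Y, I) = I - 5 = -5 + I)
-37*124 + W(-12, -18) = -37*124 + (-5 - 18) = -4588 - 23 = -4611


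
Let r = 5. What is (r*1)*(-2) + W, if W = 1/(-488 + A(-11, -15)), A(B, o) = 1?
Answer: -4871/487 ≈ -10.002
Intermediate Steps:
W = -1/487 (W = 1/(-488 + 1) = 1/(-487) = -1/487 ≈ -0.0020534)
(r*1)*(-2) + W = (5*1)*(-2) - 1/487 = 5*(-2) - 1/487 = -10 - 1/487 = -4871/487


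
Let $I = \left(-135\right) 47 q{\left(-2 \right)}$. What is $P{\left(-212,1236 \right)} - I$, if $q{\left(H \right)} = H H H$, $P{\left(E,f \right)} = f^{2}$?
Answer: $1476936$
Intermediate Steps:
$q{\left(H \right)} = H^{3}$ ($q{\left(H \right)} = H^{2} H = H^{3}$)
$I = 50760$ ($I = \left(-135\right) 47 \left(-2\right)^{3} = \left(-6345\right) \left(-8\right) = 50760$)
$P{\left(-212,1236 \right)} - I = 1236^{2} - 50760 = 1527696 - 50760 = 1476936$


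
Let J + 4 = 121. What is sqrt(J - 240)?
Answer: I*sqrt(123) ≈ 11.091*I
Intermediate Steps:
J = 117 (J = -4 + 121 = 117)
sqrt(J - 240) = sqrt(117 - 240) = sqrt(-123) = I*sqrt(123)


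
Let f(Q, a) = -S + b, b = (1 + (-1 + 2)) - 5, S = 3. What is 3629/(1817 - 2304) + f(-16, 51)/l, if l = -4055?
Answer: -14712673/1974785 ≈ -7.4503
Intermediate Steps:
b = -3 (b = (1 + 1) - 5 = 2 - 5 = -3)
f(Q, a) = -6 (f(Q, a) = -1*3 - 3 = -3 - 3 = -6)
3629/(1817 - 2304) + f(-16, 51)/l = 3629/(1817 - 2304) - 6/(-4055) = 3629/(-487) - 6*(-1/4055) = 3629*(-1/487) + 6/4055 = -3629/487 + 6/4055 = -14712673/1974785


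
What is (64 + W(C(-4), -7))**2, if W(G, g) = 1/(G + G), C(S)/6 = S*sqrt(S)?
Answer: (6144 + I)**2/9216 ≈ 4096.0 + 1.3333*I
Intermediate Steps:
C(S) = 6*S**(3/2) (C(S) = 6*(S*sqrt(S)) = 6*S**(3/2))
W(G, g) = 1/(2*G)
(64 + W(C(-4), -7))**2 = (64 + 1/(2*((6*(-4)**(3/2)))))**2 = (64 + 1/(2*((6*(-8*I)))))**2 = (64 + 1/(2*((-48*I))))**2 = (64 + (I/48)/2)**2 = (64 + I/96)**2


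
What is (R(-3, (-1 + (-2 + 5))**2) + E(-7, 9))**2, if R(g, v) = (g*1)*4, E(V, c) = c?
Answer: 9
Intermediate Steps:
R(g, v) = 4*g (R(g, v) = g*4 = 4*g)
(R(-3, (-1 + (-2 + 5))**2) + E(-7, 9))**2 = (4*(-3) + 9)**2 = (-12 + 9)**2 = (-3)**2 = 9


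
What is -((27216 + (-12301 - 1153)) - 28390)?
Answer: 14628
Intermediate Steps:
-((27216 + (-12301 - 1153)) - 28390) = -((27216 - 13454) - 28390) = -(13762 - 28390) = -1*(-14628) = 14628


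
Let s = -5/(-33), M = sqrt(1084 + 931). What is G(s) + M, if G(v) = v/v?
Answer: 1 + sqrt(2015) ≈ 45.889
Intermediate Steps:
M = sqrt(2015) ≈ 44.889
s = 5/33 (s = -5*(-1/33) = 5/33 ≈ 0.15152)
G(v) = 1
G(s) + M = 1 + sqrt(2015)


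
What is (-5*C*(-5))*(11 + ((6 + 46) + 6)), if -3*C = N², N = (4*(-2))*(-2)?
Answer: -147200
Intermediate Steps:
N = 16 (N = -8*(-2) = 16)
C = -256/3 (C = -⅓*16² = -⅓*256 = -256/3 ≈ -85.333)
(-5*C*(-5))*(11 + ((6 + 46) + 6)) = (-5*(-256/3)*(-5))*(11 + ((6 + 46) + 6)) = ((1280/3)*(-5))*(11 + (52 + 6)) = -6400*(11 + 58)/3 = -6400/3*69 = -147200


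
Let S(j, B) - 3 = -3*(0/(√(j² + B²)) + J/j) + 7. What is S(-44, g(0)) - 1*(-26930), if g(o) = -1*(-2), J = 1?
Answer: 1185363/44 ≈ 26940.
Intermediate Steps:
g(o) = 2
S(j, B) = 10 - 3/j (S(j, B) = 3 + (-3*(0/(√(j² + B²)) + 1/j) + 7) = 3 + (-3*(0/(√(B² + j²)) + 1/j) + 7) = 3 + (-3*(0/√(B² + j²) + 1/j) + 7) = 3 + (-3*(0 + 1/j) + 7) = 3 + (-3/j + 7) = 3 + (7 - 3/j) = 10 - 3/j)
S(-44, g(0)) - 1*(-26930) = (10 - 3/(-44)) - 1*(-26930) = (10 - 3*(-1/44)) + 26930 = (10 + 3/44) + 26930 = 443/44 + 26930 = 1185363/44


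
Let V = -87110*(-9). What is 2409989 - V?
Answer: 1625999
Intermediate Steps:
V = 783990 (V = -155*(-5058) = 783990)
2409989 - V = 2409989 - 1*783990 = 2409989 - 783990 = 1625999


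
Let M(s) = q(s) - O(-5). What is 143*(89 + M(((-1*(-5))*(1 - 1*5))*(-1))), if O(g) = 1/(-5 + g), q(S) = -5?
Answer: 120263/10 ≈ 12026.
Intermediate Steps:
M(s) = -49/10 (M(s) = -5 - 1/(-5 - 5) = -5 - 1/(-10) = -5 - 1*(-⅒) = -5 + ⅒ = -49/10)
143*(89 + M(((-1*(-5))*(1 - 1*5))*(-1))) = 143*(89 - 49/10) = 143*(841/10) = 120263/10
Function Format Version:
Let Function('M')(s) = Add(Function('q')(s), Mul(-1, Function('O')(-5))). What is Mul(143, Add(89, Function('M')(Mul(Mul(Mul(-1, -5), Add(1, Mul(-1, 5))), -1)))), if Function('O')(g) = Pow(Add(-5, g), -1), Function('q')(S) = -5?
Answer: Rational(120263, 10) ≈ 12026.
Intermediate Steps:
Function('M')(s) = Rational(-49, 10) (Function('M')(s) = Add(-5, Mul(-1, Pow(Add(-5, -5), -1))) = Add(-5, Mul(-1, Pow(-10, -1))) = Add(-5, Mul(-1, Rational(-1, 10))) = Add(-5, Rational(1, 10)) = Rational(-49, 10))
Mul(143, Add(89, Function('M')(Mul(Mul(Mul(-1, -5), Add(1, Mul(-1, 5))), -1)))) = Mul(143, Add(89, Rational(-49, 10))) = Mul(143, Rational(841, 10)) = Rational(120263, 10)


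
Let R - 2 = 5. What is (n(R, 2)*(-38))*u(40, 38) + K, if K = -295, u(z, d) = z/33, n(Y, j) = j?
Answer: -12775/33 ≈ -387.12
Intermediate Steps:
R = 7 (R = 2 + 5 = 7)
u(z, d) = z/33 (u(z, d) = z*(1/33) = z/33)
(n(R, 2)*(-38))*u(40, 38) + K = (2*(-38))*((1/33)*40) - 295 = -76*40/33 - 295 = -3040/33 - 295 = -12775/33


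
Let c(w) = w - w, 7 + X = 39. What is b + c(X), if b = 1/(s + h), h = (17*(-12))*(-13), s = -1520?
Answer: 1/1132 ≈ 0.00088339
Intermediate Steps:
X = 32 (X = -7 + 39 = 32)
h = 2652 (h = -204*(-13) = 2652)
c(w) = 0
b = 1/1132 (b = 1/(-1520 + 2652) = 1/1132 ≈ 0.00088339)
b + c(X) = 1/1132 + 0 = 1/1132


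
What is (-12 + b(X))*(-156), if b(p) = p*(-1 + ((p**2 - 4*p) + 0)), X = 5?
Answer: -1248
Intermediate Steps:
b(p) = p*(-1 + p**2 - 4*p) (b(p) = p*(-1 + (p**2 - 4*p)) = p*(-1 + p**2 - 4*p))
(-12 + b(X))*(-156) = (-12 + 5*(-1 + 5**2 - 4*5))*(-156) = (-12 + 5*(-1 + 25 - 20))*(-156) = (-12 + 5*4)*(-156) = (-12 + 20)*(-156) = 8*(-156) = -1248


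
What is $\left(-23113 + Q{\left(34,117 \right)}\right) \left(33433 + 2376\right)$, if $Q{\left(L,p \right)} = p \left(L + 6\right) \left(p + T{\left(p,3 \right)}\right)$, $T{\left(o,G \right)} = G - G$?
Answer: $18779922623$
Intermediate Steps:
$T{\left(o,G \right)} = 0$
$Q{\left(L,p \right)} = p^{2} \left(6 + L\right)$ ($Q{\left(L,p \right)} = p \left(L + 6\right) \left(p + 0\right) = p \left(6 + L\right) p = p p \left(6 + L\right) = p^{2} \left(6 + L\right)$)
$\left(-23113 + Q{\left(34,117 \right)}\right) \left(33433 + 2376\right) = \left(-23113 + 117^{2} \left(6 + 34\right)\right) \left(33433 + 2376\right) = \left(-23113 + 13689 \cdot 40\right) 35809 = \left(-23113 + 547560\right) 35809 = 524447 \cdot 35809 = 18779922623$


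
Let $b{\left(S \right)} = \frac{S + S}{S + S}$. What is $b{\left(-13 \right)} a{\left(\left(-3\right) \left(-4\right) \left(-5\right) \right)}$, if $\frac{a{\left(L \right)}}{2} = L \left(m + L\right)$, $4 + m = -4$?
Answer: $8160$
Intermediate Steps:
$m = -8$ ($m = -4 - 4 = -8$)
$b{\left(S \right)} = 1$ ($b{\left(S \right)} = \frac{2 S}{2 S} = 2 S \frac{1}{2 S} = 1$)
$a{\left(L \right)} = 2 L \left(-8 + L\right)$
$b{\left(-13 \right)} a{\left(\left(-3\right) \left(-4\right) \left(-5\right) \right)} = 1 \cdot 2 \left(-3\right) \left(-4\right) \left(-5\right) \left(-8 + \left(-3\right) \left(-4\right) \left(-5\right)\right) = 1 \cdot 2 \cdot 12 \left(-5\right) \left(-8 + 12 \left(-5\right)\right) = 1 \cdot 2 \left(-60\right) \left(-8 - 60\right) = 1 \cdot 2 \left(-60\right) \left(-68\right) = 1 \cdot 8160 = 8160$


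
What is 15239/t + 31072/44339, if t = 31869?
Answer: 1665915589/1413039591 ≈ 1.1790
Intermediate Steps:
15239/t + 31072/44339 = 15239/31869 + 31072/44339 = 1665915589/1413039591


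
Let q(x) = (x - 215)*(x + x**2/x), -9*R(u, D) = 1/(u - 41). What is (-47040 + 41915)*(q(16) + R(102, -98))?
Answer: 17917169125/549 ≈ 3.2636e+7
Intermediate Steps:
R(u, D) = -1/(9*(-41 + u)) (R(u, D) = -1/(9*(u - 41)) = -1/(9*(-41 + u)))
q(x) = 2*x*(-215 + x) (q(x) = (-215 + x)*(x + x) = (-215 + x)*(2*x) = 2*x*(-215 + x))
(-47040 + 41915)*(q(16) + R(102, -98)) = (-47040 + 41915)*(2*16*(-215 + 16) - 1/(-369 + 9*102)) = -5125*(2*16*(-199) - 1/(-369 + 918)) = -5125*(-6368 - 1/549) = -5125*(-3496033/549) = 17917169125/549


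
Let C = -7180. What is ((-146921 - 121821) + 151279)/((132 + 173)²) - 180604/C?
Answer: 797865138/33395975 ≈ 23.891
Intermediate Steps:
((-146921 - 121821) + 151279)/((132 + 173)²) - 180604/C = ((-146921 - 121821) + 151279)/((132 + 173)²) - 180604/(-7180) = (-268742 + 151279)/(305²) - 180604*(-1/7180) = -117463/93025 + 45151/1795 = 797865138/33395975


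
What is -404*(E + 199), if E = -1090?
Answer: 359964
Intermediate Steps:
-404*(E + 199) = -404*(-1090 + 199) = -404*(-891) = 359964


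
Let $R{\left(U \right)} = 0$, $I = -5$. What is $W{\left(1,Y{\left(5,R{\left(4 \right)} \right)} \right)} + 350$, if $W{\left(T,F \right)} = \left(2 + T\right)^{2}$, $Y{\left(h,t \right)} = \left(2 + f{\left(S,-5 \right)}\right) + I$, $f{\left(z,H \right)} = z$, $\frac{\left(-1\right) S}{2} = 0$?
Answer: $359$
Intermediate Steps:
$S = 0$ ($S = \left(-2\right) 0 = 0$)
$Y{\left(h,t \right)} = -3$ ($Y{\left(h,t \right)} = \left(2 + 0\right) - 5 = 2 - 5 = -3$)
$W{\left(1,Y{\left(5,R{\left(4 \right)} \right)} \right)} + 350 = \left(2 + 1\right)^{2} + 350 = 3^{2} + 350 = 9 + 350 = 359$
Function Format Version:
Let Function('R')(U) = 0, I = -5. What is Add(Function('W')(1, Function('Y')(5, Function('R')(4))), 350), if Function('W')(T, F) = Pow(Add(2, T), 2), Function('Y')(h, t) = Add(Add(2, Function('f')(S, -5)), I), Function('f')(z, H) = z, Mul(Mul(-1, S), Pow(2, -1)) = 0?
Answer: 359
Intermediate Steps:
S = 0 (S = Mul(-2, 0) = 0)
Function('Y')(h, t) = -3 (Function('Y')(h, t) = Add(Add(2, 0), -5) = Add(2, -5) = -3)
Add(Function('W')(1, Function('Y')(5, Function('R')(4))), 350) = Add(Pow(Add(2, 1), 2), 350) = Add(Pow(3, 2), 350) = Add(9, 350) = 359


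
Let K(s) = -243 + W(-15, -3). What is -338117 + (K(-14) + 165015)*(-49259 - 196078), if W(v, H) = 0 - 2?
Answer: -40424515607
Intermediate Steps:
W(v, H) = -2
K(s) = -245 (K(s) = -243 - 2 = -245)
-338117 + (K(-14) + 165015)*(-49259 - 196078) = -338117 + (-245 + 165015)*(-49259 - 196078) = -338117 + 164770*(-245337) = -338117 - 40424177490 = -40424515607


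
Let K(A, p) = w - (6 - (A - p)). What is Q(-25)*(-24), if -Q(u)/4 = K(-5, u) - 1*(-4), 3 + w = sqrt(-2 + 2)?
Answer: 1440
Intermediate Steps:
w = -3 (w = -3 + sqrt(-2 + 2) = -3 + sqrt(0) = -3 + 0 = -3)
K(A, p) = -9 + A - p (K(A, p) = -3 - (6 - (A - p)) = -3 - (6 + (p - A)) = -3 - (6 + p - A) = -3 + (-6 + A - p) = -9 + A - p)
Q(u) = 40 + 4*u (Q(u) = -4*((-9 - 5 - u) - 1*(-4)) = -4*((-14 - u) + 4) = -4*(-10 - u) = 40 + 4*u)
Q(-25)*(-24) = (40 + 4*(-25))*(-24) = (40 - 100)*(-24) = -60*(-24) = 1440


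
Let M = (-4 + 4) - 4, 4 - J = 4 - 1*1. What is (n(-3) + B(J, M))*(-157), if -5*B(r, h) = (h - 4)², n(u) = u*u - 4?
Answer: 6123/5 ≈ 1224.6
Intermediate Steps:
J = 1 (J = 4 - (4 - 1*1) = 4 - (4 - 1) = 4 - 1*3 = 4 - 3 = 1)
M = -4 (M = 0 - 4 = -4)
n(u) = -4 + u² (n(u) = u² - 4 = -4 + u²)
B(r, h) = -(-4 + h)²/5 (B(r, h) = -(h - 4)²/5 = -(-4 + h)²/5)
(n(-3) + B(J, M))*(-157) = ((-4 + (-3)²) - (-4 - 4)²/5)*(-157) = ((-4 + 9) - ⅕*(-8)²)*(-157) = (5 - ⅕*64)*(-157) = (5 - 64/5)*(-157) = -39/5*(-157) = 6123/5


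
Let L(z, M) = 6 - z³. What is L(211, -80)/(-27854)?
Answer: 9393925/27854 ≈ 337.26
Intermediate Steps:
L(211, -80)/(-27854) = (6 - 1*211³)/(-27854) = (6 - 1*9393931)*(-1/27854) = (6 - 9393931)*(-1/27854) = -9393925*(-1/27854) = 9393925/27854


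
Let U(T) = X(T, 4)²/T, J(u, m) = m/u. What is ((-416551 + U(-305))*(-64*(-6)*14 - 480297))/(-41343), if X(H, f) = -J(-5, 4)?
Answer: -502814913605037/105080125 ≈ -4.7851e+6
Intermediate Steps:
X(H, f) = ⅘ (X(H, f) = -4/(-5) = -4*(-1)/5 = -1*(-⅘) = ⅘)
U(T) = 16/(25*T) (U(T) = (⅘)²/T = 16/(25*T))
((-416551 + U(-305))*(-64*(-6)*14 - 480297))/(-41343) = ((-416551 + (16/25)/(-305))*(-64*(-6)*14 - 480297))/(-41343) = ((-416551 + (16/25)*(-1/305))*(384*14 - 480297))*(-1/41343) = ((-416551 - 16/7625)*(5376 - 480297))*(-1/41343) = -3176201391/7625*(-474921)*(-1/41343) = (1508444740815111/7625)*(-1/41343) = -502814913605037/105080125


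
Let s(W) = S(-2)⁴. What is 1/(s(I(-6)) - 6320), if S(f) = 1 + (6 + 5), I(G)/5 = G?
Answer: 1/14416 ≈ 6.9367e-5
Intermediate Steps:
I(G) = 5*G
S(f) = 12 (S(f) = 1 + 11 = 12)
s(W) = 20736 (s(W) = 12⁴ = 20736)
1/(s(I(-6)) - 6320) = 1/(20736 - 6320) = 1/14416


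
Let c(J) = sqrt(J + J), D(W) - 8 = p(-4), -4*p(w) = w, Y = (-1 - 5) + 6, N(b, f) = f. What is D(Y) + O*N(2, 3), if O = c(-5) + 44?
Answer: 141 + 3*I*sqrt(10) ≈ 141.0 + 9.4868*I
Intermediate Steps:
Y = 0 (Y = -6 + 6 = 0)
p(w) = -w/4
D(W) = 9 (D(W) = 8 - 1/4*(-4) = 8 + 1 = 9)
c(J) = sqrt(2)*sqrt(J) (c(J) = sqrt(2*J) = sqrt(2)*sqrt(J))
O = 44 + I*sqrt(10) (O = sqrt(2)*sqrt(-5) + 44 = sqrt(2)*(I*sqrt(5)) + 44 = I*sqrt(10) + 44 = 44 + I*sqrt(10) ≈ 44.0 + 3.1623*I)
D(Y) + O*N(2, 3) = 9 + (44 + I*sqrt(10))*3 = 9 + (132 + 3*I*sqrt(10)) = 141 + 3*I*sqrt(10)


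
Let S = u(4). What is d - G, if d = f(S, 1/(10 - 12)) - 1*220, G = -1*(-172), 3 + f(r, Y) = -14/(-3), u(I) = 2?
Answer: -1171/3 ≈ -390.33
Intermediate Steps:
S = 2
f(r, Y) = 5/3 (f(r, Y) = -3 - 14/(-3) = -3 - 14*(-1/3) = -3 + 14/3 = 5/3)
G = 172
d = -655/3 (d = 5/3 - 1*220 = 5/3 - 220 = -655/3 ≈ -218.33)
d - G = -655/3 - 1*172 = -655/3 - 172 = -1171/3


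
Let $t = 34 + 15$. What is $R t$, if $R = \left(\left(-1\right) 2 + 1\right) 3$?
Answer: $-147$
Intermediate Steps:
$t = 49$
$R = -3$ ($R = \left(-2 + 1\right) 3 = \left(-1\right) 3 = -3$)
$R t = \left(-3\right) 49 = -147$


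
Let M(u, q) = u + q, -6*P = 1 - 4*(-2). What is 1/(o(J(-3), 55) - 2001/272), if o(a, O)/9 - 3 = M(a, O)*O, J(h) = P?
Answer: 272/7208583 ≈ 3.7733e-5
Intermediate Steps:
P = -3/2 (P = -(1 - 4*(-2))/6 = -(1 + 8)/6 = -⅙*9 = -3/2 ≈ -1.5000)
M(u, q) = q + u
J(h) = -3/2
o(a, O) = 27 + 9*O*(O + a) (o(a, O) = 27 + 9*((O + a)*O) = 27 + 9*(O*(O + a)) = 27 + 9*O*(O + a))
1/(o(J(-3), 55) - 2001/272) = 1/((27 + 9*55*(55 - 3/2)) - 2001/272) = 1/((27 + 9*55*(107/2)) - 2001*1/272) = 1/((27 + 52965/2) - 2001/272) = 1/(53019/2 - 2001/272) = 1/(7208583/272) = 272/7208583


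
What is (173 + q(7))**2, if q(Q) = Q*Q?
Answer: 49284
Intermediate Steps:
q(Q) = Q**2
(173 + q(7))**2 = (173 + 7**2)**2 = (173 + 49)**2 = 222**2 = 49284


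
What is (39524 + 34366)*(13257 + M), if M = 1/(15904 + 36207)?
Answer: 51045837163920/52111 ≈ 9.7956e+8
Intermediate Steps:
M = 1/52111 ≈ 1.9190e-5
(39524 + 34366)*(13257 + M) = (39524 + 34366)*(13257 + 1/52111) = 73890*(690835528/52111) = 51045837163920/52111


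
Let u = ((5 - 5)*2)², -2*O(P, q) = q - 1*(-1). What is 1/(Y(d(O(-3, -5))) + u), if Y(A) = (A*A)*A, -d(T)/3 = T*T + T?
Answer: -1/5832 ≈ -0.00017147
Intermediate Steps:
O(P, q) = -½ - q/2 (O(P, q) = -(q - 1*(-1))/2 = -(q + 1)/2 = -(1 + q)/2 = -½ - q/2)
d(T) = -3*T - 3*T² (d(T) = -3*(T*T + T) = -3*(T² + T) = -3*(T + T²) = -3*T - 3*T²)
Y(A) = A³ (Y(A) = A²*A = A³)
u = 0 (u = (0*2)² = 0² = 0)
1/(Y(d(O(-3, -5))) + u) = 1/((-3*(-½ - ½*(-5))*(1 + (-½ - ½*(-5))))³ + 0) = 1/((-3*(-½ + 5/2)*(1 + (-½ + 5/2)))³ + 0) = 1/((-3*2*(1 + 2))³ + 0) = 1/((-3*2*3)³ + 0) = 1/((-18)³ + 0) = 1/(-5832 + 0) = 1/(-5832) = -1/5832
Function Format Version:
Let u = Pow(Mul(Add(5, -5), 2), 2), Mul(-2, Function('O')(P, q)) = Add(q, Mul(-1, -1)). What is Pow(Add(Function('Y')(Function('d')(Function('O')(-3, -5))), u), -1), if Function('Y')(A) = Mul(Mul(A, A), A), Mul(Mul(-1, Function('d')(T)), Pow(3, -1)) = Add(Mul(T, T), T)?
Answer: Rational(-1, 5832) ≈ -0.00017147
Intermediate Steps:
Function('O')(P, q) = Add(Rational(-1, 2), Mul(Rational(-1, 2), q)) (Function('O')(P, q) = Mul(Rational(-1, 2), Add(q, Mul(-1, -1))) = Mul(Rational(-1, 2), Add(q, 1)) = Mul(Rational(-1, 2), Add(1, q)) = Add(Rational(-1, 2), Mul(Rational(-1, 2), q)))
Function('d')(T) = Add(Mul(-3, T), Mul(-3, Pow(T, 2))) (Function('d')(T) = Mul(-3, Add(Mul(T, T), T)) = Mul(-3, Add(Pow(T, 2), T)) = Mul(-3, Add(T, Pow(T, 2))) = Add(Mul(-3, T), Mul(-3, Pow(T, 2))))
Function('Y')(A) = Pow(A, 3) (Function('Y')(A) = Mul(Pow(A, 2), A) = Pow(A, 3))
u = 0 (u = Pow(Mul(0, 2), 2) = Pow(0, 2) = 0)
Pow(Add(Function('Y')(Function('d')(Function('O')(-3, -5))), u), -1) = Pow(Add(Pow(Mul(-3, Add(Rational(-1, 2), Mul(Rational(-1, 2), -5)), Add(1, Add(Rational(-1, 2), Mul(Rational(-1, 2), -5)))), 3), 0), -1) = Pow(Add(Pow(Mul(-3, Add(Rational(-1, 2), Rational(5, 2)), Add(1, Add(Rational(-1, 2), Rational(5, 2)))), 3), 0), -1) = Pow(Add(Pow(Mul(-3, 2, Add(1, 2)), 3), 0), -1) = Pow(Add(Pow(Mul(-3, 2, 3), 3), 0), -1) = Pow(Add(Pow(-18, 3), 0), -1) = Pow(Add(-5832, 0), -1) = Pow(-5832, -1) = Rational(-1, 5832)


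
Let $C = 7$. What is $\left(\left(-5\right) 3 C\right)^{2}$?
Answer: $11025$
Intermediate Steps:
$\left(\left(-5\right) 3 C\right)^{2} = \left(\left(-5\right) 3 \cdot 7\right)^{2} = \left(\left(-15\right) 7\right)^{2} = \left(-105\right)^{2} = 11025$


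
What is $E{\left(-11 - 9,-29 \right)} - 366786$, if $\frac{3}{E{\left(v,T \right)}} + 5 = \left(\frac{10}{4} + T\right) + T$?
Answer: $- \frac{44381112}{121} \approx -3.6679 \cdot 10^{5}$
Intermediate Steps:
$E{\left(v,T \right)} = \frac{3}{- \frac{5}{2} + 2 T}$ ($E{\left(v,T \right)} = \frac{3}{-5 + \left(\left(\frac{10}{4} + T\right) + T\right)} = \frac{3}{-5 + \left(\left(10 \cdot \frac{1}{4} + T\right) + T\right)} = \frac{3}{-5 + \left(\left(\frac{5}{2} + T\right) + T\right)} = \frac{3}{-5 + \left(\frac{5}{2} + 2 T\right)} = \frac{3}{- \frac{5}{2} + 2 T}$)
$E{\left(-11 - 9,-29 \right)} - 366786 = \frac{6}{-5 + 4 \left(-29\right)} - 366786 = \frac{6}{-5 - 116} - 366786 = \frac{6}{-121} - 366786 = 6 \left(- \frac{1}{121}\right) - 366786 = - \frac{6}{121} - 366786 = - \frac{44381112}{121}$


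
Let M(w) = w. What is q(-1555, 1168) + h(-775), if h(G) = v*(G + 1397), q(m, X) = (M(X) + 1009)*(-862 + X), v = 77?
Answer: 714056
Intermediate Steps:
q(m, X) = (-862 + X)*(1009 + X) (q(m, X) = (X + 1009)*(-862 + X) = (1009 + X)*(-862 + X) = (-862 + X)*(1009 + X))
h(G) = 107569 + 77*G (h(G) = 77*(G + 1397) = 77*(1397 + G) = 107569 + 77*G)
q(-1555, 1168) + h(-775) = (-869758 + 1168² + 147*1168) + (107569 + 77*(-775)) = (-869758 + 1364224 + 171696) + (107569 - 59675) = 666162 + 47894 = 714056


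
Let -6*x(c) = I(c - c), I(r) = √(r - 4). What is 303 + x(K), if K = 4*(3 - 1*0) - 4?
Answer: 303 - I/3 ≈ 303.0 - 0.33333*I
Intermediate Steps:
I(r) = √(-4 + r)
K = 8 (K = 4*(3 + 0) - 4 = 4*3 - 4 = 12 - 4 = 8)
x(c) = -I/3 (x(c) = -√(-4 + (c - c))/6 = -√(-4 + 0)/6 = -I/3)
303 + x(K) = 303 - I/3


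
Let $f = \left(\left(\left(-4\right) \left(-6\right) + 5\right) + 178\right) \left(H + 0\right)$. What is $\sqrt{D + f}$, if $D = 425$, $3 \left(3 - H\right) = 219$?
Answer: $i \sqrt{14065} \approx 118.6 i$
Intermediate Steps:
$H = -70$ ($H = 3 - 73 = -70$)
$f = -14490$ ($f = \left(\left(\left(-4\right) \left(-6\right) + 5\right) + 178\right) \left(-70 + 0\right) = \left(\left(24 + 5\right) + 178\right) \left(-70\right) = \left(29 + 178\right) \left(-70\right) = 207 \left(-70\right) = -14490$)
$\sqrt{D + f} = \sqrt{425 - 14490} = \sqrt{-14065} = i \sqrt{14065}$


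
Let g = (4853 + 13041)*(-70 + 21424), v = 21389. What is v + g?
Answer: 382129865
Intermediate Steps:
g = 382108476 (g = 17894*21354 = 382108476)
v + g = 21389 + 382108476 = 382129865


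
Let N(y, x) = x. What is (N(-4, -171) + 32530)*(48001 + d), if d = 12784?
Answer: 1966941815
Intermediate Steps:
(N(-4, -171) + 32530)*(48001 + d) = (-171 + 32530)*(48001 + 12784) = 32359*60785 = 1966941815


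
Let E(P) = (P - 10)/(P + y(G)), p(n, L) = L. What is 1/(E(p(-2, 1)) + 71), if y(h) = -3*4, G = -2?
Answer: 11/790 ≈ 0.013924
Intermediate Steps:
y(h) = -12
E(P) = (-10 + P)/(-12 + P) (E(P) = (P - 10)/(P - 12) = (-10 + P)/(-12 + P))
1/(E(p(-2, 1)) + 71) = 1/((-10 + 1)/(-12 + 1) + 71) = 1/(-9/(-11) + 71) = 1/(-1/11*(-9) + 71) = 1/(9/11 + 71) = 1/(790/11) = 11/790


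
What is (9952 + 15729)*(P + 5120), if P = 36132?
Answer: 1059392612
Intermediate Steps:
(9952 + 15729)*(P + 5120) = (9952 + 15729)*(36132 + 5120) = 25681*41252 = 1059392612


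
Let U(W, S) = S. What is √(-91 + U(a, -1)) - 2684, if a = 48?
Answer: -2684 + 2*I*√23 ≈ -2684.0 + 9.5917*I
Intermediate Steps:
√(-91 + U(a, -1)) - 2684 = √(-91 - 1) - 2684 = √(-92) - 2684 = 2*I*√23 - 2684 = -2684 + 2*I*√23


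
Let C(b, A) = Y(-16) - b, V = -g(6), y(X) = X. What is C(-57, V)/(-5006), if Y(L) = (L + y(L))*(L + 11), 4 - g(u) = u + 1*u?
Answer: -217/5006 ≈ -0.043348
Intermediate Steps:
g(u) = 4 - 2*u (g(u) = 4 - (u + 1*u) = 4 - (u + u) = 4 - 2*u)
V = 8 (V = -(4 - 2*6) = -(4 - 12) = -1*(-8) = 8)
Y(L) = 2*L*(11 + L) (Y(L) = (L + L)*(L + 11) = (2*L)*(11 + L) = 2*L*(11 + L))
C(b, A) = 160 - b (C(b, A) = 2*(-16)*(11 - 16) - b = 2*(-16)*(-5) - b = 160 - b)
C(-57, V)/(-5006) = (160 - 1*(-57))/(-5006) = (160 + 57)*(-1/5006) = 217*(-1/5006) = -217/5006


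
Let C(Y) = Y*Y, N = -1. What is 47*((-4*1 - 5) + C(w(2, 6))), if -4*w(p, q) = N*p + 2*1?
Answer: -423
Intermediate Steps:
w(p, q) = -1/2 + p/4 (w(p, q) = -(-p + 2*1)/4 = -(-p + 2)/4 = -(2 - p)/4 = -1/2 + p/4)
C(Y) = Y**2
47*((-4*1 - 5) + C(w(2, 6))) = 47*((-4*1 - 5) + (-1/2 + (1/4)*2)**2) = 47*((-4 - 5) + (-1/2 + 1/2)**2) = 47*(-9 + 0**2) = 47*(-9 + 0) = 47*(-9) = -423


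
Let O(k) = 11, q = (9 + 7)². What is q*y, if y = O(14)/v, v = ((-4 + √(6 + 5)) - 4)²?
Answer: 2816/(8 - √11)² ≈ 128.39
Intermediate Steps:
q = 256 (q = 16² = 256)
v = (-8 + √11)² (v = ((-4 + √11) - 4)² = (-8 + √11)² ≈ 21.934)
y = 11/(8 - √11)² (y = 11/((8 - √11)²) = 11/(8 - √11)² ≈ 0.50150)
q*y = 256*(11/(8 - √11)²) = 2816/(8 - √11)²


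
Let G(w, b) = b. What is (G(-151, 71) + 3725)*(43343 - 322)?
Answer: 163307716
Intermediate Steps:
(G(-151, 71) + 3725)*(43343 - 322) = (71 + 3725)*(43343 - 322) = 3796*43021 = 163307716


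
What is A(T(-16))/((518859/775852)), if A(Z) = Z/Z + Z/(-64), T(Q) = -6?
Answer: 617155/377352 ≈ 1.6355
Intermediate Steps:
A(Z) = 1 - Z/64 (A(Z) = 1 + Z*(-1/64) = 1 - Z/64)
A(T(-16))/((518859/775852)) = (1 - 1/64*(-6))/((518859/775852)) = (1 + 3/32)/((518859*(1/775852))) = 35/(32*(47169/70532)) = (35/32)*(70532/47169) = 617155/377352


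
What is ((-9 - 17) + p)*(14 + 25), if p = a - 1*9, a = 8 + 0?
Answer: -1053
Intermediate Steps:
a = 8
p = -1 (p = 8 - 1*9 = 8 - 9 = -1)
((-9 - 17) + p)*(14 + 25) = ((-9 - 17) - 1)*(14 + 25) = (-26 - 1)*39 = -27*39 = -1053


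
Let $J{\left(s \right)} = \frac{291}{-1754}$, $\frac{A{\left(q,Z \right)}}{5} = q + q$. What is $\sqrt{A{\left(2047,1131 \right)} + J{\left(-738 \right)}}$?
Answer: $\frac{\sqrt{62975772106}}{1754} \approx 143.07$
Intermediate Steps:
$A{\left(q,Z \right)} = 10 q$ ($A{\left(q,Z \right)} = 5 \left(q + q\right) = 5 \cdot 2 q = 10 q$)
$J{\left(s \right)} = - \frac{291}{1754}$ ($J{\left(s \right)} = 291 \left(- \frac{1}{1754}\right) = - \frac{291}{1754}$)
$\sqrt{A{\left(2047,1131 \right)} + J{\left(-738 \right)}} = \sqrt{10 \cdot 2047 - \frac{291}{1754}} = \sqrt{20470 - \frac{291}{1754}} = \sqrt{\frac{35904089}{1754}} = \frac{\sqrt{62975772106}}{1754}$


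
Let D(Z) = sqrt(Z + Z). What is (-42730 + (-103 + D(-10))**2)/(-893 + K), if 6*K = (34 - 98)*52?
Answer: 96423/4343 + 1236*I*sqrt(5)/4343 ≈ 22.202 + 0.63638*I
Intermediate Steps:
D(Z) = sqrt(2)*sqrt(Z) (D(Z) = sqrt(2*Z) = sqrt(2)*sqrt(Z))
K = -1664/3 (K = ((34 - 98)*52)/6 = (-64*52)/6 = (1/6)*(-3328) = -1664/3 ≈ -554.67)
(-42730 + (-103 + D(-10))**2)/(-893 + K) = (-42730 + (-103 + sqrt(2)*sqrt(-10))**2)/(-893 - 1664/3) = (-42730 + (-103 + sqrt(2)*(I*sqrt(10)))**2)/(-4343/3) = (-42730 + (-103 + 2*I*sqrt(5))**2)*(-3/4343) = 128190/4343 - 3*(-103 + 2*I*sqrt(5))**2/4343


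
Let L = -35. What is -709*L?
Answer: 24815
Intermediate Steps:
-709*L = -709*(-35) = 24815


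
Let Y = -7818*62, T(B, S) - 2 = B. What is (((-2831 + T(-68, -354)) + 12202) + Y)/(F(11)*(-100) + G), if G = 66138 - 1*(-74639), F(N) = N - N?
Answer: -475411/140777 ≈ -3.3770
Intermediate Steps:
F(N) = 0
T(B, S) = 2 + B
G = 140777 (G = 66138 + 74639 = 140777)
Y = -484716
(((-2831 + T(-68, -354)) + 12202) + Y)/(F(11)*(-100) + G) = (((-2831 + (2 - 68)) + 12202) - 484716)/(0*(-100) + 140777) = (((-2831 - 66) + 12202) - 484716)/(0 + 140777) = ((-2897 + 12202) - 484716)/140777 = (9305 - 484716)*(1/140777) = -475411*1/140777 = -475411/140777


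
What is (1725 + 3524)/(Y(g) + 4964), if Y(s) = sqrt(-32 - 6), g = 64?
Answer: 13028018/12320667 - 5249*I*sqrt(38)/24641334 ≈ 1.0574 - 0.0013131*I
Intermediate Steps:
Y(s) = I*sqrt(38) (Y(s) = sqrt(-38) = I*sqrt(38))
(1725 + 3524)/(Y(g) + 4964) = (1725 + 3524)/(I*sqrt(38) + 4964) = 5249/(4964 + I*sqrt(38))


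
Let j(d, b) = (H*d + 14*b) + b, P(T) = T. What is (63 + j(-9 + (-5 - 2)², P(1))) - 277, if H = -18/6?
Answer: -319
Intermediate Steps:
H = -3 (H = -18*⅙ = -3)
j(d, b) = -3*d + 15*b (j(d, b) = (-3*d + 14*b) + b = -3*d + 15*b)
(63 + j(-9 + (-5 - 2)², P(1))) - 277 = (63 + (-3*(-9 + (-5 - 2)²) + 15*1)) - 277 = (63 + (-3*(-9 + (-7)²) + 15)) - 277 = (63 + (-3*(-9 + 49) + 15)) - 277 = (63 + (-3*40 + 15)) - 277 = (63 + (-120 + 15)) - 277 = (63 - 105) - 277 = -42 - 277 = -319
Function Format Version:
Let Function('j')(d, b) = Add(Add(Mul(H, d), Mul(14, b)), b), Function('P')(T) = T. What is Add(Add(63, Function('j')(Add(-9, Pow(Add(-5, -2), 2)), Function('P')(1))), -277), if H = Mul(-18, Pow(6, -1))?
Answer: -319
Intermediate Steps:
H = -3 (H = Mul(-18, Rational(1, 6)) = -3)
Function('j')(d, b) = Add(Mul(-3, d), Mul(15, b)) (Function('j')(d, b) = Add(Add(Mul(-3, d), Mul(14, b)), b) = Add(Mul(-3, d), Mul(15, b)))
Add(Add(63, Function('j')(Add(-9, Pow(Add(-5, -2), 2)), Function('P')(1))), -277) = Add(Add(63, Add(Mul(-3, Add(-9, Pow(Add(-5, -2), 2))), Mul(15, 1))), -277) = Add(Add(63, Add(Mul(-3, Add(-9, Pow(-7, 2))), 15)), -277) = Add(Add(63, Add(Mul(-3, Add(-9, 49)), 15)), -277) = Add(Add(63, Add(Mul(-3, 40), 15)), -277) = Add(Add(63, Add(-120, 15)), -277) = Add(Add(63, -105), -277) = Add(-42, -277) = -319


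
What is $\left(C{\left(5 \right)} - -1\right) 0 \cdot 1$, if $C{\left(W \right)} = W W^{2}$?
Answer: $0$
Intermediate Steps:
$C{\left(W \right)} = W^{3}$
$\left(C{\left(5 \right)} - -1\right) 0 \cdot 1 = \left(5^{3} - -1\right) 0 \cdot 1 = \left(125 + 1\right) 0 \cdot 1 = 126 \cdot 0 \cdot 1 = 0 \cdot 1 = 0$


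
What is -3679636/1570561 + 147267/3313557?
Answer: -1329043535385/578238155053 ≈ -2.2984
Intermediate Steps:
-3679636/1570561 + 147267/3313557 = -3679636*1/1570561 + 147267*(1/3313557) = -3679636/1570561 + 16363/368173 = -1329043535385/578238155053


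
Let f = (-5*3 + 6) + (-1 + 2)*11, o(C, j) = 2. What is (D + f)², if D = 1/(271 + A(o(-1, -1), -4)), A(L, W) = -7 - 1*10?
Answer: 259081/64516 ≈ 4.0158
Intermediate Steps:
A(L, W) = -17 (A(L, W) = -7 - 10 = -17)
D = 1/254 (D = 1/(271 - 17) = 1/254 ≈ 0.0039370)
f = 2 (f = (-15 + 6) + 1*11 = -9 + 11 = 2)
(D + f)² = (1/254 + 2)² = (509/254)² = 259081/64516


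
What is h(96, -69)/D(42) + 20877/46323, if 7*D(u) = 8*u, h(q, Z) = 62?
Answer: 71743/41176 ≈ 1.7423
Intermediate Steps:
D(u) = 8*u/7 (D(u) = (8*u)/7 = 8*u/7)
h(96, -69)/D(42) + 20877/46323 = 62/(((8/7)*42)) + 20877/46323 = 62/48 + 20877*(1/46323) = 62*(1/48) + 6959/15441 = 31/24 + 6959/15441 = 71743/41176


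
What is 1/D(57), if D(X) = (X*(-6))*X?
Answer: -1/19494 ≈ -5.1298e-5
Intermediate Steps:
D(X) = -6*X**2 (D(X) = (-6*X)*X = -6*X**2)
1/D(57) = 1/(-6*57**2) = 1/(-6*3249) = 1/(-19494) = -1/19494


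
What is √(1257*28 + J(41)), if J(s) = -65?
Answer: 43*√19 ≈ 187.43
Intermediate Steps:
√(1257*28 + J(41)) = √(1257*28 - 65) = √(35196 - 65) = √35131 = 43*√19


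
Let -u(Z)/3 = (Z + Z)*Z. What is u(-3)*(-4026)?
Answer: 217404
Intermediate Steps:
u(Z) = -6*Z**2 (u(Z) = -3*(Z + Z)*Z = -3*2*Z*Z = -6*Z**2)
u(-3)*(-4026) = -6*(-3)**2*(-4026) = -6*9*(-4026) = -54*(-4026) = 217404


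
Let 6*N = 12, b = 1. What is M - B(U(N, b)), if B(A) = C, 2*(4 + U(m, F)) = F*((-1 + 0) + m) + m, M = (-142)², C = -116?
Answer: 20280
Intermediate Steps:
N = 2 (N = (⅙)*12 = 2)
M = 20164
U(m, F) = -4 + m/2 + F*(-1 + m)/2 (U(m, F) = -4 + (F*((-1 + 0) + m) + m)/2 = -4 + (F*(-1 + m) + m)/2 = -4 + (m + F*(-1 + m))/2 = -4 + (m/2 + F*(-1 + m)/2) = -4 + m/2 + F*(-1 + m)/2)
B(A) = -116
M - B(U(N, b)) = 20164 - 1*(-116) = 20164 + 116 = 20280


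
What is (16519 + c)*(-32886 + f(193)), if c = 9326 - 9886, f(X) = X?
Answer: -521747587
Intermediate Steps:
c = -560
(16519 + c)*(-32886 + f(193)) = (16519 - 560)*(-32886 + 193) = 15959*(-32693) = -521747587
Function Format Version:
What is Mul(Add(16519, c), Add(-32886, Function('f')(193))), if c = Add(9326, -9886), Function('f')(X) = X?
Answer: -521747587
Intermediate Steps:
c = -560
Mul(Add(16519, c), Add(-32886, Function('f')(193))) = Mul(Add(16519, -560), Add(-32886, 193)) = Mul(15959, -32693) = -521747587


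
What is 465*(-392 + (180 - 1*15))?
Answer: -105555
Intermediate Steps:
465*(-392 + (180 - 1*15)) = 465*(-392 + (180 - 15)) = 465*(-392 + 165) = 465*(-227) = -105555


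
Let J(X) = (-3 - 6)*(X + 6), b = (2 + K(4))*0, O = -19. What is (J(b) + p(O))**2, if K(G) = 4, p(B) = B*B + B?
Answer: 82944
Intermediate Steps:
p(B) = B + B**2 (p(B) = B**2 + B = B + B**2)
b = 0 (b = (2 + 4)*0 = 6*0 = 0)
J(X) = -54 - 9*X (J(X) = -9*(6 + X) = -54 - 9*X)
(J(b) + p(O))**2 = ((-54 - 9*0) - 19*(1 - 19))**2 = ((-54 + 0) - 19*(-18))**2 = (-54 + 342)**2 = 288**2 = 82944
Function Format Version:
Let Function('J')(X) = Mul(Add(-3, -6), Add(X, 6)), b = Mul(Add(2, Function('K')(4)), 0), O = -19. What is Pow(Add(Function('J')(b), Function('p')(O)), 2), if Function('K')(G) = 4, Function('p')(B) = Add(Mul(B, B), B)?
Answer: 82944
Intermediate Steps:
Function('p')(B) = Add(B, Pow(B, 2)) (Function('p')(B) = Add(Pow(B, 2), B) = Add(B, Pow(B, 2)))
b = 0 (b = Mul(Add(2, 4), 0) = Mul(6, 0) = 0)
Function('J')(X) = Add(-54, Mul(-9, X)) (Function('J')(X) = Mul(-9, Add(6, X)) = Add(-54, Mul(-9, X)))
Pow(Add(Function('J')(b), Function('p')(O)), 2) = Pow(Add(Add(-54, Mul(-9, 0)), Mul(-19, Add(1, -19))), 2) = Pow(Add(Add(-54, 0), Mul(-19, -18)), 2) = Pow(Add(-54, 342), 2) = Pow(288, 2) = 82944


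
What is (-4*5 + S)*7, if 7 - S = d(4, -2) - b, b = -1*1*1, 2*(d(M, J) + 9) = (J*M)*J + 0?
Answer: -91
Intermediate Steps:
d(M, J) = -9 + M*J**2/2 (d(M, J) = -9 + ((J*M)*J + 0)/2 = -9 + (M*J**2 + 0)/2 = -9 + (M*J**2)/2 = -9 + M*J**2/2)
b = -1 (b = -1*1 = -1)
S = 7 (S = 7 - ((-9 + (1/2)*4*(-2)**2) - 1*(-1)) = 7 - ((-9 + (1/2)*4*4) + 1) = 7 - ((-9 + 8) + 1) = 7 - (-1 + 1) = 7 - 1*0 = 7 + 0 = 7)
(-4*5 + S)*7 = (-4*5 + 7)*7 = (-20 + 7)*7 = -13*7 = -91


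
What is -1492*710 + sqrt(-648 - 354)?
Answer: -1059320 + I*sqrt(1002) ≈ -1.0593e+6 + 31.654*I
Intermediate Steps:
-1492*710 + sqrt(-648 - 354) = -1059320 + sqrt(-1002) = -1059320 + I*sqrt(1002)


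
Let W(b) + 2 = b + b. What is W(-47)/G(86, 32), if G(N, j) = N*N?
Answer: -24/1849 ≈ -0.012980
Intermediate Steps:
G(N, j) = N²
W(b) = -2 + 2*b (W(b) = -2 + (b + b) = -2 + 2*b)
W(-47)/G(86, 32) = (-2 + 2*(-47))/(86²) = (-2 - 94)/7396 = -96*1/7396 = -24/1849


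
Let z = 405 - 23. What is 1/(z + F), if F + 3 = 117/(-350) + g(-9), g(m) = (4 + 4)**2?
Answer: 350/154933 ≈ 0.0022590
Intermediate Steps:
g(m) = 64 (g(m) = 8**2 = 64)
F = 21233/350 (F = -3 + (117/(-350) + 64) = -3 + (117*(-1/350) + 64) = -3 + (-117/350 + 64) = -3 + 22283/350 = 21233/350 ≈ 60.666)
z = 382
1/(z + F) = 1/(382 + 21233/350) = 1/(154933/350) = 350/154933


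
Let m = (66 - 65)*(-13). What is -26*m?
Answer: 338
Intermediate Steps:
m = -13 (m = 1*(-13) = -13)
-26*m = -26*(-13) = 338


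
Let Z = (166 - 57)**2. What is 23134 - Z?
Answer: 11253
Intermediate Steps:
Z = 11881 (Z = 109**2 = 11881)
23134 - Z = 23134 - 1*11881 = 23134 - 11881 = 11253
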